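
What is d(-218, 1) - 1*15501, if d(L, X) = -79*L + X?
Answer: 1722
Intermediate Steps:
d(L, X) = X - 79*L
d(-218, 1) - 1*15501 = (1 - 79*(-218)) - 1*15501 = (1 + 17222) - 15501 = 17223 - 15501 = 1722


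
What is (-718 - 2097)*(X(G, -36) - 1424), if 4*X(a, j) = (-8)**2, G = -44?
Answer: 3963520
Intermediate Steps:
X(a, j) = 16 (X(a, j) = (1/4)*(-8)**2 = (1/4)*64 = 16)
(-718 - 2097)*(X(G, -36) - 1424) = (-718 - 2097)*(16 - 1424) = -2815*(-1408) = 3963520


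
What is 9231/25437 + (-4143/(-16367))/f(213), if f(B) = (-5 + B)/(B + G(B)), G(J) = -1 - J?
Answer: 10440013375/28865364944 ≈ 0.36168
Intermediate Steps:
f(B) = 5 - B (f(B) = (-5 + B)/(B + (-1 - B)) = (-5 + B)/(-1) = (-5 + B)*(-1) = 5 - B)
9231/25437 + (-4143/(-16367))/f(213) = 9231/25437 + (-4143/(-16367))/(5 - 1*213) = 9231*(1/25437) + (-4143*(-1/16367))/(5 - 213) = 3077/8479 + (4143/16367)/(-208) = 3077/8479 + (4143/16367)*(-1/208) = 3077/8479 - 4143/3404336 = 10440013375/28865364944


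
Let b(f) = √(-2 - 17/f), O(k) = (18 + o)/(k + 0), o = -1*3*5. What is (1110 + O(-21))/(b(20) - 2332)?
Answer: -362346160/761351759 - 15538*I*√285/761351759 ≈ -0.47592 - 0.00034453*I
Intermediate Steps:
o = -15 (o = -3*5 = -15)
O(k) = 3/k (O(k) = (18 - 15)/(k + 0) = 3/k)
(1110 + O(-21))/(b(20) - 2332) = (1110 + 3/(-21))/(√(-2 - 17/20) - 2332) = (1110 + 3*(-1/21))/(√(-2 - 17*1/20) - 2332) = (1110 - ⅐)/(√(-2 - 17/20) - 2332) = 7769/(7*(√(-57/20) - 2332)) = 7769/(7*(I*√285/10 - 2332)) = 7769/(7*(-2332 + I*√285/10))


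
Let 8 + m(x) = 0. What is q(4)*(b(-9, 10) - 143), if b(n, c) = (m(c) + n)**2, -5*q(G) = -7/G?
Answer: 511/10 ≈ 51.100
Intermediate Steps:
q(G) = 7/(5*G) (q(G) = -(-7)/(5*G) = 7/(5*G))
m(x) = -8 (m(x) = -8 + 0 = -8)
b(n, c) = (-8 + n)**2
q(4)*(b(-9, 10) - 143) = ((7/5)/4)*((-8 - 9)**2 - 143) = ((7/5)*(1/4))*((-17)**2 - 143) = 7*(289 - 143)/20 = (7/20)*146 = 511/10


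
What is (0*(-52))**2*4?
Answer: 0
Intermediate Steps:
(0*(-52))**2*4 = 0**2*4 = 0*4 = 0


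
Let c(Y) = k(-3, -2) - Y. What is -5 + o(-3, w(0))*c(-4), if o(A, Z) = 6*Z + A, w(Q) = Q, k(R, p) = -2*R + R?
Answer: -26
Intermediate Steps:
k(R, p) = -R
o(A, Z) = A + 6*Z
c(Y) = 3 - Y (c(Y) = -1*(-3) - Y = 3 - Y)
-5 + o(-3, w(0))*c(-4) = -5 + (-3 + 6*0)*(3 - 1*(-4)) = -5 + (-3 + 0)*(3 + 4) = -5 - 3*7 = -5 - 21 = -26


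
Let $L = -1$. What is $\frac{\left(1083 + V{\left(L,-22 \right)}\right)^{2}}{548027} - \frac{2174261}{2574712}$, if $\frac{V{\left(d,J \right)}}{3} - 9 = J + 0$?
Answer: $\frac{1614717565385}{1411011693224} \approx 1.1444$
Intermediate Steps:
$V{\left(d,J \right)} = 27 + 3 J$ ($V{\left(d,J \right)} = 27 + 3 \left(J + 0\right) = 27 + 3 J$)
$\frac{\left(1083 + V{\left(L,-22 \right)}\right)^{2}}{548027} - \frac{2174261}{2574712} = \frac{\left(1083 + \left(27 + 3 \left(-22\right)\right)\right)^{2}}{548027} - \frac{2174261}{2574712} = \left(1083 + \left(27 - 66\right)\right)^{2} \cdot \frac{1}{548027} - \frac{2174261}{2574712} = \left(1083 - 39\right)^{2} \cdot \frac{1}{548027} - \frac{2174261}{2574712} = 1044^{2} \cdot \frac{1}{548027} - \frac{2174261}{2574712} = 1089936 \cdot \frac{1}{548027} - \frac{2174261}{2574712} = \frac{1089936}{548027} - \frac{2174261}{2574712} = \frac{1614717565385}{1411011693224}$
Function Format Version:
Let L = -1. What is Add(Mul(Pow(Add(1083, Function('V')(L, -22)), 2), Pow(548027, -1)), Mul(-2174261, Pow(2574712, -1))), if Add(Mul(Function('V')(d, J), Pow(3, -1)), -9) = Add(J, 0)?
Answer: Rational(1614717565385, 1411011693224) ≈ 1.1444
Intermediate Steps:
Function('V')(d, J) = Add(27, Mul(3, J)) (Function('V')(d, J) = Add(27, Mul(3, Add(J, 0))) = Add(27, Mul(3, J)))
Add(Mul(Pow(Add(1083, Function('V')(L, -22)), 2), Pow(548027, -1)), Mul(-2174261, Pow(2574712, -1))) = Add(Mul(Pow(Add(1083, Add(27, Mul(3, -22))), 2), Pow(548027, -1)), Mul(-2174261, Pow(2574712, -1))) = Add(Mul(Pow(Add(1083, Add(27, -66)), 2), Rational(1, 548027)), Mul(-2174261, Rational(1, 2574712))) = Add(Mul(Pow(Add(1083, -39), 2), Rational(1, 548027)), Rational(-2174261, 2574712)) = Add(Mul(Pow(1044, 2), Rational(1, 548027)), Rational(-2174261, 2574712)) = Add(Mul(1089936, Rational(1, 548027)), Rational(-2174261, 2574712)) = Add(Rational(1089936, 548027), Rational(-2174261, 2574712)) = Rational(1614717565385, 1411011693224)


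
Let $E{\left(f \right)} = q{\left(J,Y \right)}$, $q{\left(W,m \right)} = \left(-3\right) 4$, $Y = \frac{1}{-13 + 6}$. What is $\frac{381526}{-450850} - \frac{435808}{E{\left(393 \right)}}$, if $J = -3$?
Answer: $\frac{24559932311}{676275} \approx 36317.0$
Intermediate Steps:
$Y = - \frac{1}{7}$ ($Y = \frac{1}{-7} = - \frac{1}{7} \approx -0.14286$)
$q{\left(W,m \right)} = -12$
$E{\left(f \right)} = -12$
$\frac{381526}{-450850} - \frac{435808}{E{\left(393 \right)}} = \frac{381526}{-450850} - \frac{435808}{-12} = 381526 \left(- \frac{1}{450850}\right) - - \frac{108952}{3} = - \frac{190763}{225425} + \frac{108952}{3} = \frac{24559932311}{676275}$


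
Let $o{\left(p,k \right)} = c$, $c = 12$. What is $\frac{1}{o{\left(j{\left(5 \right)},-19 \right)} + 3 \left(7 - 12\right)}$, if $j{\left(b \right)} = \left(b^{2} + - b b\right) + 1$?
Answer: $- \frac{1}{3} \approx -0.33333$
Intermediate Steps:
$j{\left(b \right)} = 1$ ($j{\left(b \right)} = \left(b^{2} - b^{2}\right) + 1 = 0 + 1 = 1$)
$o{\left(p,k \right)} = 12$
$\frac{1}{o{\left(j{\left(5 \right)},-19 \right)} + 3 \left(7 - 12\right)} = \frac{1}{12 + 3 \left(7 - 12\right)} = \frac{1}{12 + 3 \left(-5\right)} = \frac{1}{12 - 15} = \frac{1}{-3} = - \frac{1}{3}$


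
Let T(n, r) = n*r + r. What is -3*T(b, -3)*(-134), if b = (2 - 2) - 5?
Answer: 4824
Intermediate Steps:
b = -5 (b = 0 - 5 = -5)
T(n, r) = r + n*r
-3*T(b, -3)*(-134) = -(-9)*(1 - 5)*(-134) = -(-9)*(-4)*(-134) = -3*12*(-134) = -36*(-134) = 4824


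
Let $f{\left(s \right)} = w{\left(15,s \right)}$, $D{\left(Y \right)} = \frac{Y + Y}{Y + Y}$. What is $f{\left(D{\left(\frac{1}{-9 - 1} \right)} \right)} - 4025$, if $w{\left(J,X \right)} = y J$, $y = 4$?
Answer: $-3965$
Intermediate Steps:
$D{\left(Y \right)} = 1$ ($D{\left(Y \right)} = \frac{2 Y}{2 Y} = 2 Y \frac{1}{2 Y} = 1$)
$w{\left(J,X \right)} = 4 J$
$f{\left(s \right)} = 60$ ($f{\left(s \right)} = 4 \cdot 15 = 60$)
$f{\left(D{\left(\frac{1}{-9 - 1} \right)} \right)} - 4025 = 60 - 4025 = -3965$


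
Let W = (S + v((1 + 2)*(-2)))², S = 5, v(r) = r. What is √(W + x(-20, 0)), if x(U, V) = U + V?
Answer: I*√19 ≈ 4.3589*I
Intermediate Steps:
W = 1 (W = (5 + (1 + 2)*(-2))² = (5 + 3*(-2))² = (5 - 6)² = (-1)² = 1)
√(W + x(-20, 0)) = √(1 + (-20 + 0)) = √(1 - 20) = √(-19) = I*√19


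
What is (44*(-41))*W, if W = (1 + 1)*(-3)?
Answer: 10824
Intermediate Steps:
W = -6 (W = 2*(-3) = -6)
(44*(-41))*W = (44*(-41))*(-6) = -1804*(-6) = 10824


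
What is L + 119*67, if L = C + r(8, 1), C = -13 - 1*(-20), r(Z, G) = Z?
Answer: 7988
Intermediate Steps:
C = 7 (C = -13 + 20 = 7)
L = 15 (L = 7 + 8 = 15)
L + 119*67 = 15 + 119*67 = 15 + 7973 = 7988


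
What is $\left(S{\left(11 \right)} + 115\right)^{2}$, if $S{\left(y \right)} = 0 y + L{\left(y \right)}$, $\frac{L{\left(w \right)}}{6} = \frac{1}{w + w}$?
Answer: $\frac{1607824}{121} \approx 13288.0$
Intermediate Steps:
$L{\left(w \right)} = \frac{3}{w}$ ($L{\left(w \right)} = \frac{6}{w + w} = \frac{6}{2 w} = 6 \frac{1}{2 w} = \frac{3}{w}$)
$S{\left(y \right)} = \frac{3}{y}$ ($S{\left(y \right)} = 0 y + \frac{3}{y} = 0 + \frac{3}{y} = \frac{3}{y}$)
$\left(S{\left(11 \right)} + 115\right)^{2} = \left(\frac{3}{11} + 115\right)^{2} = \left(\frac{1268}{11}\right)^{2} = \frac{1607824}{121}$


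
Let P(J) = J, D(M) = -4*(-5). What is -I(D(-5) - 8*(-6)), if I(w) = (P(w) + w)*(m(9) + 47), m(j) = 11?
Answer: -7888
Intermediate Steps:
D(M) = 20
I(w) = 116*w (I(w) = (w + w)*(11 + 47) = (2*w)*58 = 116*w)
-I(D(-5) - 8*(-6)) = -116*(20 - 8*(-6)) = -116*(20 + 48) = -116*68 = -1*7888 = -7888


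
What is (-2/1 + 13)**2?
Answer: 121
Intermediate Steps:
(-2/1 + 13)**2 = (-2*1 + 13)**2 = (-2 + 13)**2 = 11**2 = 121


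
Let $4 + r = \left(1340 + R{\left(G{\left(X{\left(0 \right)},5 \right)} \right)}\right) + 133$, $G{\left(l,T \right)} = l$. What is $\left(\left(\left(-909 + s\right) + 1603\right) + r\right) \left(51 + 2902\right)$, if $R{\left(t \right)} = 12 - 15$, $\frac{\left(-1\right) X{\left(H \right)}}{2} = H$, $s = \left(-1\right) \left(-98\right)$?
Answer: $6667874$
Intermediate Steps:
$s = 98$
$X{\left(H \right)} = - 2 H$
$R{\left(t \right)} = -3$ ($R{\left(t \right)} = 12 - 15 = -3$)
$r = 1466$ ($r = -4 + \left(\left(1340 - 3\right) + 133\right) = -4 + \left(1337 + 133\right) = -4 + 1470 = 1466$)
$\left(\left(\left(-909 + s\right) + 1603\right) + r\right) \left(51 + 2902\right) = \left(\left(\left(-909 + 98\right) + 1603\right) + 1466\right) \left(51 + 2902\right) = \left(\left(-811 + 1603\right) + 1466\right) 2953 = \left(792 + 1466\right) 2953 = 2258 \cdot 2953 = 6667874$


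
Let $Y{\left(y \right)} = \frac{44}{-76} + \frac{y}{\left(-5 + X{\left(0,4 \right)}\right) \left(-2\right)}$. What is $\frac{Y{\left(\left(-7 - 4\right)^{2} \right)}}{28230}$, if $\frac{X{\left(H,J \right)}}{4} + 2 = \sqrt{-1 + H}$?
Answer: $\frac{25817}{198456900} + \frac{121 i}{2611275} \approx 0.00013009 + 4.6337 \cdot 10^{-5} i$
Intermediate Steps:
$X{\left(H,J \right)} = -8 + 4 \sqrt{-1 + H}$
$Y{\left(y \right)} = - \frac{11}{19} + \frac{y \left(26 + 8 i\right)}{740}$ ($Y{\left(y \right)} = \frac{44}{-76} + \frac{y}{\left(-5 - \left(8 - 4 \sqrt{-1 + 0}\right)\right) \left(-2\right)} = 44 \left(- \frac{1}{76}\right) + \frac{y}{\left(-5 - \left(8 - 4 \sqrt{-1}\right)\right) \left(-2\right)} = - \frac{11}{19} + \frac{y}{\left(-5 - \left(8 - 4 i\right)\right) \left(-2\right)} = - \frac{11}{19} + \frac{y}{\left(-13 + 4 i\right) \left(-2\right)} = - \frac{11}{19} + \frac{y}{26 - 8 i} = - \frac{11}{19} + y \frac{26 + 8 i}{740} = - \frac{11}{19} + \frac{y \left(26 + 8 i\right)}{740}$)
$\frac{Y{\left(\left(-7 - 4\right)^{2} \right)}}{28230} = \frac{\frac{1}{7030} \left(13 + 4 i\right) \left(-286 + 19 \left(-7 - 4\right)^{2} + 88 i\right)}{28230} = \frac{\left(13 + 4 i\right) \left(-286 + 19 \left(-11\right)^{2} + 88 i\right)}{7030} \cdot \frac{1}{28230} = \frac{\left(13 + 4 i\right) \left(-286 + 19 \cdot 121 + 88 i\right)}{7030} \cdot \frac{1}{28230} = \frac{\left(13 + 4 i\right) \left(-286 + 2299 + 88 i\right)}{7030} \cdot \frac{1}{28230} = \frac{\left(13 + 4 i\right) \left(2013 + 88 i\right)}{7030} \cdot \frac{1}{28230} = \frac{\left(13 + 4 i\right) \left(2013 + 88 i\right)}{198456900}$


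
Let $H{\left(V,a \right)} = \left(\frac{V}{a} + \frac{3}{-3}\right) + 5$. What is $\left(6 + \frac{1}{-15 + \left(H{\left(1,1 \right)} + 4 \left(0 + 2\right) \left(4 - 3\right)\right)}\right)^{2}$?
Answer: $\frac{121}{4} \approx 30.25$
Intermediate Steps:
$H{\left(V,a \right)} = 4 + \frac{V}{a}$ ($H{\left(V,a \right)} = \left(\frac{V}{a} + 3 \left(- \frac{1}{3}\right)\right) + 5 = \left(\frac{V}{a} - 1\right) + 5 = \left(-1 + \frac{V}{a}\right) + 5 = 4 + \frac{V}{a}$)
$\left(6 + \frac{1}{-15 + \left(H{\left(1,1 \right)} + 4 \left(0 + 2\right) \left(4 - 3\right)\right)}\right)^{2} = \left(6 + \frac{1}{-15 + \left(\left(4 + 1 \cdot 1^{-1}\right) + 4 \left(0 + 2\right) \left(4 - 3\right)\right)}\right)^{2} = \left(6 + \frac{1}{-15 + \left(\left(4 + 1 \cdot 1\right) + 4 \cdot 2 \cdot 1\right)}\right)^{2} = \left(6 + \frac{1}{-15 + \left(\left(4 + 1\right) + 4 \cdot 2\right)}\right)^{2} = \left(6 + \frac{1}{-15 + \left(5 + 8\right)}\right)^{2} = \left(6 + \frac{1}{-15 + 13}\right)^{2} = \left(6 + \frac{1}{-2}\right)^{2} = \left(6 - \frac{1}{2}\right)^{2} = \left(\frac{11}{2}\right)^{2} = \frac{121}{4}$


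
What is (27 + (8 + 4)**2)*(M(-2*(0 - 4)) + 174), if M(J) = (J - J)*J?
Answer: 29754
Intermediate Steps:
M(J) = 0 (M(J) = 0*J = 0)
(27 + (8 + 4)**2)*(M(-2*(0 - 4)) + 174) = (27 + (8 + 4)**2)*(0 + 174) = (27 + 12**2)*174 = (27 + 144)*174 = 171*174 = 29754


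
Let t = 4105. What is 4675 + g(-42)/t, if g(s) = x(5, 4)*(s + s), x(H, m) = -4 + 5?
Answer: 19190791/4105 ≈ 4675.0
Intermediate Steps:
x(H, m) = 1
g(s) = 2*s (g(s) = 1*(s + s) = 1*(2*s) = 2*s)
4675 + g(-42)/t = 4675 + (2*(-42))/4105 = 4675 - 84*1/4105 = 4675 - 84/4105 = 19190791/4105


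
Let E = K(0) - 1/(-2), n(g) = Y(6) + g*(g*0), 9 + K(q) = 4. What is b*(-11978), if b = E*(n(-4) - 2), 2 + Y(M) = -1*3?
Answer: -377307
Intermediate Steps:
K(q) = -5 (K(q) = -9 + 4 = -5)
Y(M) = -5 (Y(M) = -2 - 1*3 = -2 - 3 = -5)
n(g) = -5 (n(g) = -5 + g*(g*0) = -5 + g*0 = -5 + 0 = -5)
E = -9/2 (E = -5 - 1/(-2) = -5 - 1*(-½) = -5 + ½ = -9/2 ≈ -4.5000)
b = 63/2 (b = -9*(-5 - 2)/2 = -9/2*(-7) = 63/2 ≈ 31.500)
b*(-11978) = (63/2)*(-11978) = -377307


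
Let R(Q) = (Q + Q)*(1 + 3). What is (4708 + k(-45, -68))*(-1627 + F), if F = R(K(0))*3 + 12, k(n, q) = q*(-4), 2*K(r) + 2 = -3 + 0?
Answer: -8341500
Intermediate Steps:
K(r) = -5/2 (K(r) = -1 + (-3 + 0)/2 = -1 + (½)*(-3) = -1 - 3/2 = -5/2)
k(n, q) = -4*q
R(Q) = 8*Q (R(Q) = (2*Q)*4 = 8*Q)
F = -48 (F = (8*(-5/2))*3 + 12 = -20*3 + 12 = -60 + 12 = -48)
(4708 + k(-45, -68))*(-1627 + F) = (4708 - 4*(-68))*(-1627 - 48) = (4708 + 272)*(-1675) = 4980*(-1675) = -8341500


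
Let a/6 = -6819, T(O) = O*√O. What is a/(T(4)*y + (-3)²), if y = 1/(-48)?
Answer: -245484/53 ≈ -4631.8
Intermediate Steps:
T(O) = O^(3/2)
a = -40914 (a = 6*(-6819) = -40914)
y = -1/48 ≈ -0.020833
a/(T(4)*y + (-3)²) = -40914/(4^(3/2)*(-1/48) + (-3)²) = -40914/(8*(-1/48) + 9) = -40914/(-⅙ + 9) = -40914/53/6 = -40914*6/53 = -245484/53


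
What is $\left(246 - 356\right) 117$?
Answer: $-12870$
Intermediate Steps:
$\left(246 - 356\right) 117 = \left(-110\right) 117 = -12870$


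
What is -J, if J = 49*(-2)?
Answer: 98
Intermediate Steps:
J = -98
-J = -1*(-98) = 98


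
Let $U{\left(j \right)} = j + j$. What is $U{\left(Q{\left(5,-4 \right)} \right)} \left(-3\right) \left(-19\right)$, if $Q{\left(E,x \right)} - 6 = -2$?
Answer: $456$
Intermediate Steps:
$Q{\left(E,x \right)} = 4$ ($Q{\left(E,x \right)} = 6 - 2 = 4$)
$U{\left(j \right)} = 2 j$
$U{\left(Q{\left(5,-4 \right)} \right)} \left(-3\right) \left(-19\right) = 2 \cdot 4 \left(-3\right) \left(-19\right) = 8 \left(-3\right) \left(-19\right) = \left(-24\right) \left(-19\right) = 456$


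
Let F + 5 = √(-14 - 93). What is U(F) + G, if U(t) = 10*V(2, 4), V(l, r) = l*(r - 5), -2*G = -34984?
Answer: 17472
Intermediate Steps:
G = 17492 (G = -½*(-34984) = 17492)
V(l, r) = l*(-5 + r)
F = -5 + I*√107 (F = -5 + √(-14 - 93) = -5 + √(-107) = -5 + I*√107 ≈ -5.0 + 10.344*I)
U(t) = -20 (U(t) = 10*(2*(-5 + 4)) = 10*(2*(-1)) = 10*(-2) = -20)
U(F) + G = -20 + 17492 = 17472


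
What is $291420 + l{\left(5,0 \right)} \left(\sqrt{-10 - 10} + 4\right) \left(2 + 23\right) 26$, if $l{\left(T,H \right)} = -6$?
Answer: $275820 - 7800 i \sqrt{5} \approx 2.7582 \cdot 10^{5} - 17441.0 i$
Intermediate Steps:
$291420 + l{\left(5,0 \right)} \left(\sqrt{-10 - 10} + 4\right) \left(2 + 23\right) 26 = 291420 - 6 \left(\sqrt{-10 - 10} + 4\right) \left(2 + 23\right) 26 = 291420 - 6 \left(\sqrt{-20} + 4\right) 25 \cdot 26 = 291420 - 6 \left(2 i \sqrt{5} + 4\right) 25 \cdot 26 = 291420 - 6 \left(4 + 2 i \sqrt{5}\right) 25 \cdot 26 = 291420 - 6 \left(100 + 50 i \sqrt{5}\right) 26 = 291420 - 6 \left(2600 + 1300 i \sqrt{5}\right) = 291420 - \left(15600 + 7800 i \sqrt{5}\right) = 275820 - 7800 i \sqrt{5}$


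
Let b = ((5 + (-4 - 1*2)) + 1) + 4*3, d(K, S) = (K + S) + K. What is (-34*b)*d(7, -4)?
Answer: -4080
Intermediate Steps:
d(K, S) = S + 2*K
b = 12 (b = ((5 + (-4 - 2)) + 1) + 12 = ((5 - 6) + 1) + 12 = (-1 + 1) + 12 = 0 + 12 = 12)
(-34*b)*d(7, -4) = (-34*12)*(-4 + 2*7) = -408*(-4 + 14) = -408*10 = -4080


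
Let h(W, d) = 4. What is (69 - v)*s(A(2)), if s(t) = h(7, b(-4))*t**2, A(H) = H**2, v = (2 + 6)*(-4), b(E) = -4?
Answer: 6464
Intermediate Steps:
v = -32 (v = 8*(-4) = -32)
s(t) = 4*t**2
(69 - v)*s(A(2)) = (69 - 1*(-32))*(4*(2**2)**2) = (69 + 32)*(4*4**2) = 101*(4*16) = 101*64 = 6464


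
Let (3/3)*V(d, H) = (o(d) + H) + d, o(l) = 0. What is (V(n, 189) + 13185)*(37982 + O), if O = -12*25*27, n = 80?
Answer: 402032428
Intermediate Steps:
O = -8100 (O = -300*27 = -8100)
V(d, H) = H + d (V(d, H) = (0 + H) + d = H + d)
(V(n, 189) + 13185)*(37982 + O) = ((189 + 80) + 13185)*(37982 - 8100) = (269 + 13185)*29882 = 13454*29882 = 402032428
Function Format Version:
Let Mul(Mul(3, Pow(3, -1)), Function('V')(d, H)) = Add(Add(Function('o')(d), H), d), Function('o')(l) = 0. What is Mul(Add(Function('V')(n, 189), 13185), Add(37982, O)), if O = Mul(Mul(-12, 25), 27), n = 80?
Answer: 402032428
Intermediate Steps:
O = -8100 (O = Mul(-300, 27) = -8100)
Function('V')(d, H) = Add(H, d) (Function('V')(d, H) = Add(Add(0, H), d) = Add(H, d))
Mul(Add(Function('V')(n, 189), 13185), Add(37982, O)) = Mul(Add(Add(189, 80), 13185), Add(37982, -8100)) = Mul(Add(269, 13185), 29882) = Mul(13454, 29882) = 402032428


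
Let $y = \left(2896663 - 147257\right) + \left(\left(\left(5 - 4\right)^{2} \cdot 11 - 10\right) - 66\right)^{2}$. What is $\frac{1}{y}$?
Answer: $\frac{1}{2753631} \approx 3.6316 \cdot 10^{-7}$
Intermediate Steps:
$y = 2753631$ ($y = 2749406 + \left(\left(1^{2} \cdot 11 - 10\right) - 66\right)^{2} = 2749406 + \left(\left(1 \cdot 11 - 10\right) - 66\right)^{2} = 2749406 + \left(\left(11 - 10\right) - 66\right)^{2} = 2749406 + \left(1 - 66\right)^{2} = 2749406 + \left(-65\right)^{2} = 2749406 + 4225 = 2753631$)
$\frac{1}{y} = \frac{1}{2753631}$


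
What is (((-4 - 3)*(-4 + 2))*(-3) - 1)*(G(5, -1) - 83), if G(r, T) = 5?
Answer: 3354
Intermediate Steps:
(((-4 - 3)*(-4 + 2))*(-3) - 1)*(G(5, -1) - 83) = (((-4 - 3)*(-4 + 2))*(-3) - 1)*(5 - 83) = (-7*(-2)*(-3) - 1)*(-78) = (14*(-3) - 1)*(-78) = (-42 - 1)*(-78) = -43*(-78) = 3354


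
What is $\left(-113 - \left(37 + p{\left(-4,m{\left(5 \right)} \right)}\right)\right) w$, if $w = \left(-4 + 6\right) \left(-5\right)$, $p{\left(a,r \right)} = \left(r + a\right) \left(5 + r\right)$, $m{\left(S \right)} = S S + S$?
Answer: $10600$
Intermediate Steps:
$m{\left(S \right)} = S + S^{2}$ ($m{\left(S \right)} = S^{2} + S = S + S^{2}$)
$p{\left(a,r \right)} = \left(5 + r\right) \left(a + r\right)$ ($p{\left(a,r \right)} = \left(a + r\right) \left(5 + r\right) = \left(5 + r\right) \left(a + r\right)$)
$w = -10$ ($w = 2 \left(-5\right) = -10$)
$\left(-113 - \left(37 + p{\left(-4,m{\left(5 \right)} \right)}\right)\right) w = \left(-113 - \left(37 - 20 + \left(5 \left(1 + 5\right)\right)^{2} + 5 \left(1 + 5\right)\right)\right) \left(-10\right) = \left(-113 - \left(17 + \left(5 \cdot 6\right)^{2} + 5 \cdot 6\right)\right) \left(-10\right) = \left(-113 - \left(917 + 30\right)\right) \left(-10\right) = \left(-113 - 947\right) \left(-10\right) = \left(-1060\right) \left(-10\right) = 10600$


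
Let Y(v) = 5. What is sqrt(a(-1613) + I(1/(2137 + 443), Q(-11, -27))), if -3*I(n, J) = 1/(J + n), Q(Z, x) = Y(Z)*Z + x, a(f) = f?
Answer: I*sqrt(72193198565113)/211559 ≈ 40.162*I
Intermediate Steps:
Q(Z, x) = x + 5*Z (Q(Z, x) = 5*Z + x = x + 5*Z)
I(n, J) = -1/(3*(J + n))
sqrt(a(-1613) + I(1/(2137 + 443), Q(-11, -27))) = sqrt(-1613 - 1/(3*(-27 + 5*(-11)) + 3/(2137 + 443))) = sqrt(-1613 - 1/(3*(-27 - 55) + 3/2580)) = sqrt(-1613 - 1/(3*(-82) + 3*(1/2580))) = sqrt(-1613 - 1/(-246 + 1/860)) = sqrt(-1613 - 1/(-211559/860)) = sqrt(-1613 - 1*(-860/211559)) = sqrt(-1613 + 860/211559) = sqrt(-341243807/211559) = I*sqrt(72193198565113)/211559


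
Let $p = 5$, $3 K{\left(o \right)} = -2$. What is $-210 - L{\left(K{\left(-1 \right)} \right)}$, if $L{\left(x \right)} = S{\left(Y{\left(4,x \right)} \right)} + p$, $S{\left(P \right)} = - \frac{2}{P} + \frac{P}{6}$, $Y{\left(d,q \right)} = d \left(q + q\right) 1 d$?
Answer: $- \frac{60923}{288} \approx -211.54$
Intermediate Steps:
$K{\left(o \right)} = - \frac{2}{3}$ ($K{\left(o \right)} = \frac{1}{3} \left(-2\right) = - \frac{2}{3}$)
$Y{\left(d,q \right)} = 2 q d^{2}$ ($Y{\left(d,q \right)} = d 2 q 1 d = d 2 q d = 2 d q d = 2 q d^{2}$)
$S{\left(P \right)} = - \frac{2}{P} + \frac{P}{6}$ ($S{\left(P \right)} = - \frac{2}{P} + P \frac{1}{6} = - \frac{2}{P} + \frac{P}{6}$)
$L{\left(x \right)} = 5 - \frac{1}{16 x} + \frac{16 x}{3}$ ($L{\left(x \right)} = \left(- \frac{2}{2 x 4^{2}} + \frac{2 x 4^{2}}{6}\right) + 5 = \left(- \frac{2}{2 x 16} + \frac{2 x 16}{6}\right) + 5 = \left(- \frac{2}{32 x} + \frac{32 x}{6}\right) + 5 = \left(- 2 \frac{1}{32 x} + \frac{16 x}{3}\right) + 5 = \left(- \frac{1}{16 x} + \frac{16 x}{3}\right) + 5 = 5 - \frac{1}{16 x} + \frac{16 x}{3}$)
$-210 - L{\left(K{\left(-1 \right)} \right)} = -210 - \left(5 - \frac{1}{16 \left(- \frac{2}{3}\right)} + \frac{16}{3} \left(- \frac{2}{3}\right)\right) = -210 - \left(5 - - \frac{3}{32} - \frac{32}{9}\right) = -210 - \left(5 + \frac{3}{32} - \frac{32}{9}\right) = -210 - \frac{443}{288} = - \frac{60923}{288}$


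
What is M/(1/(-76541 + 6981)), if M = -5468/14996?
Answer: 95088520/3749 ≈ 25364.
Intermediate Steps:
M = -1367/3749 (M = -5468*1/14996 = -1367/3749 ≈ -0.36463)
M/(1/(-76541 + 6981)) = -1367/(3749*(1/(-76541 + 6981))) = -1367/(3749*(1/(-69560))) = -1367/(3749*(-1/69560)) = -1367/3749*(-69560) = 95088520/3749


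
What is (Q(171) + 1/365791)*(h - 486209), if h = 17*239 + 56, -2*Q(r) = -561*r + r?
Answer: -8443359491619290/365791 ≈ -2.3082e+10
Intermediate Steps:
Q(r) = 280*r (Q(r) = -(-561*r + r)/2 = -(-280)*r = 280*r)
h = 4119 (h = 4063 + 56 = 4119)
(Q(171) + 1/365791)*(h - 486209) = (280*171 + 1/365791)*(4119 - 486209) = (47880 + 1/365791)*(-482090) = (17514073081/365791)*(-482090) = -8443359491619290/365791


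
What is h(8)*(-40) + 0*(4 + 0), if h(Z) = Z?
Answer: -320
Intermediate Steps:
h(8)*(-40) + 0*(4 + 0) = 8*(-40) + 0*(4 + 0) = -320 + 0*4 = -320 + 0 = -320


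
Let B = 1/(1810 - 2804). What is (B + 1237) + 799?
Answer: 2023783/994 ≈ 2036.0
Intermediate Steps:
B = -1/994 (B = 1/(-994) = -1/994 ≈ -0.0010060)
(B + 1237) + 799 = (-1/994 + 1237) + 799 = 1229577/994 + 799 = 2023783/994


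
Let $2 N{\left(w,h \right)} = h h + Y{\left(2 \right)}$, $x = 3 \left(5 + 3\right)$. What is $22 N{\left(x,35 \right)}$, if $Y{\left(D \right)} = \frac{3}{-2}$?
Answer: $\frac{26917}{2} \approx 13459.0$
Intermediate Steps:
$Y{\left(D \right)} = - \frac{3}{2}$ ($Y{\left(D \right)} = 3 \left(- \frac{1}{2}\right) = - \frac{3}{2}$)
$x = 24$ ($x = 3 \cdot 8 = 24$)
$N{\left(w,h \right)} = - \frac{3}{4} + \frac{h^{2}}{2}$ ($N{\left(w,h \right)} = \frac{h h - \frac{3}{2}}{2} = \frac{h^{2} - \frac{3}{2}}{2} = \frac{- \frac{3}{2} + h^{2}}{2} = - \frac{3}{4} + \frac{h^{2}}{2}$)
$22 N{\left(x,35 \right)} = 22 \left(- \frac{3}{4} + \frac{35^{2}}{2}\right) = 22 \left(- \frac{3}{4} + \frac{1}{2} \cdot 1225\right) = 22 \left(- \frac{3}{4} + \frac{1225}{2}\right) = 22 \cdot \frac{2447}{4} = \frac{26917}{2}$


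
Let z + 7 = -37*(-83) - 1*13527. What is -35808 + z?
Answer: -46271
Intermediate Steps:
z = -10463 (z = -7 + (-37*(-83) - 1*13527) = -7 + (3071 - 13527) = -7 - 10456 = -10463)
-35808 + z = -35808 - 10463 = -46271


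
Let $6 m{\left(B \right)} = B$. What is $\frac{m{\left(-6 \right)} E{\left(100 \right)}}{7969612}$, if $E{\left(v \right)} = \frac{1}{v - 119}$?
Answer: $\frac{1}{151422628} \approx 6.604 \cdot 10^{-9}$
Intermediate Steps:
$E{\left(v \right)} = \frac{1}{-119 + v}$
$m{\left(B \right)} = \frac{B}{6}$
$\frac{m{\left(-6 \right)} E{\left(100 \right)}}{7969612} = \frac{\frac{1}{6} \left(-6\right) \frac{1}{-119 + 100}}{7969612} = - \frac{1}{-19} \cdot \frac{1}{7969612} = \left(-1\right) \left(- \frac{1}{19}\right) \frac{1}{7969612} = \frac{1}{19} \cdot \frac{1}{7969612} = \frac{1}{151422628}$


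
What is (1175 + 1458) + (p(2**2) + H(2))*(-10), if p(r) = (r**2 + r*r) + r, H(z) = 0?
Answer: 2273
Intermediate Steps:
p(r) = r + 2*r**2 (p(r) = (r**2 + r**2) + r = 2*r**2 + r = r + 2*r**2)
(1175 + 1458) + (p(2**2) + H(2))*(-10) = (1175 + 1458) + (2**2*(1 + 2*2**2) + 0)*(-10) = 2633 + (4*(1 + 2*4) + 0)*(-10) = 2633 + (4*(1 + 8) + 0)*(-10) = 2633 + (4*9 + 0)*(-10) = 2633 + (36 + 0)*(-10) = 2633 + 36*(-10) = 2633 - 360 = 2273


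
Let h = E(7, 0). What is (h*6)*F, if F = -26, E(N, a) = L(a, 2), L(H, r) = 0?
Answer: 0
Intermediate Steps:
E(N, a) = 0
h = 0
(h*6)*F = (0*6)*(-26) = 0*(-26) = 0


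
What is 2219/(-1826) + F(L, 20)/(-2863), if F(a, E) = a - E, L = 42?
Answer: -6393169/5227838 ≈ -1.2229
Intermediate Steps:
2219/(-1826) + F(L, 20)/(-2863) = 2219/(-1826) + (42 - 1*20)/(-2863) = 2219*(-1/1826) + (42 - 20)*(-1/2863) = -2219/1826 + 22*(-1/2863) = -2219/1826 - 22/2863 = -6393169/5227838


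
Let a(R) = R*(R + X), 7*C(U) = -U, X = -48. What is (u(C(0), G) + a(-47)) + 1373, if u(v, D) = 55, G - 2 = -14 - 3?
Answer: 5893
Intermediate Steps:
G = -15 (G = 2 + (-14 - 3) = 2 - 17 = -15)
C(U) = -U/7 (C(U) = (-U)/7 = -U/7)
a(R) = R*(-48 + R) (a(R) = R*(R - 48) = R*(-48 + R))
(u(C(0), G) + a(-47)) + 1373 = (55 - 47*(-48 - 47)) + 1373 = (55 - 47*(-95)) + 1373 = (55 + 4465) + 1373 = 4520 + 1373 = 5893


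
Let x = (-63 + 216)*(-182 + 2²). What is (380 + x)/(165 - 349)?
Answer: 13427/92 ≈ 145.95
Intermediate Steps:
x = -27234 (x = 153*(-182 + 4) = 153*(-178) = -27234)
(380 + x)/(165 - 349) = (380 - 27234)/(165 - 349) = -26854/(-184) = -26854*(-1/184) = 13427/92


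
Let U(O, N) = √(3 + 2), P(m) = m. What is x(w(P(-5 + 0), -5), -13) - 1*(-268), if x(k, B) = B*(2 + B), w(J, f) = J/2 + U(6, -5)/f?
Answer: 411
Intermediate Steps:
U(O, N) = √5
w(J, f) = J/2 + √5/f
x(w(P(-5 + 0), -5), -13) - 1*(-268) = -13*(2 - 13) - 1*(-268) = -13*(-11) + 268 = 143 + 268 = 411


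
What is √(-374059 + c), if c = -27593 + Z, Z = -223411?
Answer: I*√625063 ≈ 790.61*I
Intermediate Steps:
c = -251004 (c = -27593 - 223411 = -251004)
√(-374059 + c) = √(-374059 - 251004) = √(-625063) = I*√625063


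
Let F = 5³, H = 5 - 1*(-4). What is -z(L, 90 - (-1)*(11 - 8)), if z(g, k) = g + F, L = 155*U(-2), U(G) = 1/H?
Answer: -1280/9 ≈ -142.22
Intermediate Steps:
H = 9 (H = 5 + 4 = 9)
F = 125
U(G) = ⅑ (U(G) = 1/9 = ⅑)
L = 155/9 (L = 155*(⅑) = 155/9 ≈ 17.222)
z(g, k) = 125 + g (z(g, k) = g + 125 = 125 + g)
-z(L, 90 - (-1)*(11 - 8)) = -(125 + 155/9) = -1*1280/9 = -1280/9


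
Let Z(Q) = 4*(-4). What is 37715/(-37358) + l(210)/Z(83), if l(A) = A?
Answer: -2112155/149432 ≈ -14.135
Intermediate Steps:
Z(Q) = -16
37715/(-37358) + l(210)/Z(83) = 37715/(-37358) + 210/(-16) = 37715*(-1/37358) + 210*(-1/16) = -37715/37358 - 105/8 = -2112155/149432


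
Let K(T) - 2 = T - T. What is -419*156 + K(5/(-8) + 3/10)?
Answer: -65362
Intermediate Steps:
K(T) = 2 (K(T) = 2 + (T - T) = 2 + 0 = 2)
-419*156 + K(5/(-8) + 3/10) = -419*156 + 2 = -65364 + 2 = -65362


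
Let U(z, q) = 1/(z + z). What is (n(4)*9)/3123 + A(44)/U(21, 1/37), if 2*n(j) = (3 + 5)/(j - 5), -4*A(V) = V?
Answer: -160318/347 ≈ -462.01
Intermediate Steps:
A(V) = -V/4
U(z, q) = 1/(2*z)
n(j) = 4/(-5 + j) (n(j) = ((3 + 5)/(j - 5))/2 = (8/(-5 + j))/2 = 4/(-5 + j))
(n(4)*9)/3123 + A(44)/U(21, 1/37) = ((4/(-5 + 4))*9)/3123 + (-¼*44)/(((½)/21)) = ((4/(-1))*9)*(1/3123) - 11/((½)*(1/21)) = ((4*(-1))*9)*(1/3123) - 11/1/42 = -4*9*(1/3123) - 11*42 = -36*1/3123 - 462 = -4/347 - 462 = -160318/347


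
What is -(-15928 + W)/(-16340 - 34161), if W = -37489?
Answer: -53417/50501 ≈ -1.0577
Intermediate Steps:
-(-15928 + W)/(-16340 - 34161) = -(-15928 - 37489)/(-16340 - 34161) = -(-53417)/(-50501) = -(-53417)*(-1)/50501 = -1*53417/50501 = -53417/50501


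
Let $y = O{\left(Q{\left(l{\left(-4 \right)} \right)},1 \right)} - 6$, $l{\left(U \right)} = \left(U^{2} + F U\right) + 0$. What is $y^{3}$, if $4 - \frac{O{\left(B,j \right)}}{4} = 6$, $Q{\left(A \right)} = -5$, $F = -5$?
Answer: $-2744$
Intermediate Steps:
$l{\left(U \right)} = U^{2} - 5 U$ ($l{\left(U \right)} = \left(U^{2} - 5 U\right) + 0 = U^{2} - 5 U$)
$O{\left(B,j \right)} = -8$ ($O{\left(B,j \right)} = 16 - 24 = -8$)
$y = -14$ ($y = -8 - 6 = -14$)
$y^{3} = \left(-14\right)^{3} = -2744$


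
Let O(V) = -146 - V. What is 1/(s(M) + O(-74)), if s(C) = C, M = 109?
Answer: 1/37 ≈ 0.027027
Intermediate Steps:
1/(s(M) + O(-74)) = 1/(109 + (-146 - 1*(-74))) = 1/(109 + (-146 + 74)) = 1/(109 - 72) = 1/37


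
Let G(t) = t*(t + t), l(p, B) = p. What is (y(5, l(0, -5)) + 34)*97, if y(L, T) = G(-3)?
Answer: 5044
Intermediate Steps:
G(t) = 2*t**2 (G(t) = t*(2*t) = 2*t**2)
y(L, T) = 18 (y(L, T) = 2*(-3)**2 = 2*9 = 18)
(y(5, l(0, -5)) + 34)*97 = (18 + 34)*97 = 52*97 = 5044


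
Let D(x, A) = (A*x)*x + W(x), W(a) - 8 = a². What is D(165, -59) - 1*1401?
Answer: -1580443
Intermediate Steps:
W(a) = 8 + a²
D(x, A) = 8 + x² + A*x² (D(x, A) = (A*x)*x + (8 + x²) = A*x² + (8 + x²) = 8 + x² + A*x²)
D(165, -59) - 1*1401 = (8 + 165² - 59*165²) - 1*1401 = (8 + 27225 - 59*27225) - 1401 = (8 + 27225 - 1606275) - 1401 = -1579042 - 1401 = -1580443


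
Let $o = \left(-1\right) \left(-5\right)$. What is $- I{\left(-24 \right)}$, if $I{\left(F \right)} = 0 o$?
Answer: $0$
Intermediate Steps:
$o = 5$
$I{\left(F \right)} = 0$ ($I{\left(F \right)} = 0 \cdot 5 = 0$)
$- I{\left(-24 \right)} = \left(-1\right) 0 = 0$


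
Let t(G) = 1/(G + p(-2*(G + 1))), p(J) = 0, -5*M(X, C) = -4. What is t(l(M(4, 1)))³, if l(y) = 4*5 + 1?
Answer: 1/9261 ≈ 0.00010798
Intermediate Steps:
M(X, C) = ⅘ (M(X, C) = -⅕*(-4) = ⅘)
l(y) = 21 (l(y) = 20 + 1 = 21)
t(G) = 1/G (t(G) = 1/(G + 0) = 1/G)
t(l(M(4, 1)))³ = (1/21)³ = 1/9261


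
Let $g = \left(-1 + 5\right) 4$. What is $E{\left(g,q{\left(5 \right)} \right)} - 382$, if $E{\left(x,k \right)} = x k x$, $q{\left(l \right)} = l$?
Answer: $898$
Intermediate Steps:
$g = 16$ ($g = 4 \cdot 4 = 16$)
$E{\left(x,k \right)} = k x^{2}$ ($E{\left(x,k \right)} = k x x = k x^{2}$)
$E{\left(g,q{\left(5 \right)} \right)} - 382 = 5 \cdot 16^{2} - 382 = 5 \cdot 256 - 382 = 1280 - 382 = 898$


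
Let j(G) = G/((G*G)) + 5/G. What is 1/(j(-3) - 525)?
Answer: -1/527 ≈ -0.0018975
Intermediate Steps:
j(G) = 6/G (j(G) = G/(G²) + 5/G = G/G² + 5/G = 1/G + 5/G = 6/G)
1/(j(-3) - 525) = 1/(6/(-3) - 525) = 1/(6*(-⅓) - 525) = 1/(-2 - 525) = 1/(-527) = -1/527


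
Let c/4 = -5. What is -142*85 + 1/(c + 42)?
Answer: -265539/22 ≈ -12070.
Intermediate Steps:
c = -20 (c = 4*(-5) = -20)
-142*85 + 1/(c + 42) = -142*85 + 1/(-20 + 42) = -12070 + 1/22 = -265539/22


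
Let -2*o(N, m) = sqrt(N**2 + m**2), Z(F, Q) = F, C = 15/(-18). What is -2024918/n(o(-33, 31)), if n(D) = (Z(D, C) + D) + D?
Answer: 2024918*sqrt(82)/615 ≈ 29815.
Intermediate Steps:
C = -5/6 (C = 15*(-1/18) = -5/6 ≈ -0.83333)
o(N, m) = -sqrt(N**2 + m**2)/2
n(D) = 3*D (n(D) = (D + D) + D = 2*D + D = 3*D)
-2024918/n(o(-33, 31)) = -2024918*(-2/(3*sqrt((-33)**2 + 31**2))) = -2024918*(-2/(3*sqrt(1089 + 961))) = -2024918*(-sqrt(82)/615) = -(-2024918)*sqrt(82)/615 = 2024918*sqrt(82)/615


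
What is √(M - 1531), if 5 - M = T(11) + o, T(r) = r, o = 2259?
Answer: 2*I*√949 ≈ 61.612*I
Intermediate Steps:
M = -2265 (M = 5 - (11 + 2259) = 5 - 1*2270 = 5 - 2270 = -2265)
√(M - 1531) = √(-2265 - 1531) = √(-3796) = 2*I*√949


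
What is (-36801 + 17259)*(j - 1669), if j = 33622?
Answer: -624425526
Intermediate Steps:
(-36801 + 17259)*(j - 1669) = (-36801 + 17259)*(33622 - 1669) = -19542*31953 = -624425526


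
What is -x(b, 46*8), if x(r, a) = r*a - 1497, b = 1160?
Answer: -425383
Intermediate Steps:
x(r, a) = -1497 + a*r (x(r, a) = a*r - 1497 = -1497 + a*r)
-x(b, 46*8) = -(-1497 + (46*8)*1160) = -(-1497 + 368*1160) = -(-1497 + 426880) = -1*425383 = -425383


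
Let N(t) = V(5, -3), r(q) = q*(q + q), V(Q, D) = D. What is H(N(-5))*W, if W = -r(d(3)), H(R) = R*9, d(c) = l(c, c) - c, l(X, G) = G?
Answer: 0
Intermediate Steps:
d(c) = 0 (d(c) = c - c = 0)
r(q) = 2*q² (r(q) = q*(2*q) = 2*q²)
N(t) = -3
H(R) = 9*R
W = 0 (W = -2*0² = -2*0 = -1*0 = 0)
H(N(-5))*W = (9*(-3))*0 = -27*0 = 0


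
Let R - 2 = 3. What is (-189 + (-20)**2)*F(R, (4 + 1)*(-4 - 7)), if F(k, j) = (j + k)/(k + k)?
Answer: -1055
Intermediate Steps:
R = 5 (R = 2 + 3 = 5)
F(k, j) = (j + k)/(2*k) (F(k, j) = (j + k)/((2*k)) = (j + k)*(1/(2*k)) = (j + k)/(2*k))
(-189 + (-20)**2)*F(R, (4 + 1)*(-4 - 7)) = (-189 + (-20)**2)*((1/2)*((4 + 1)*(-4 - 7) + 5)/5) = (-189 + 400)*((1/2)*(1/5)*(5*(-11) + 5)) = 211*((1/2)*(1/5)*(-55 + 5)) = 211*((1/2)*(1/5)*(-50)) = 211*(-5) = -1055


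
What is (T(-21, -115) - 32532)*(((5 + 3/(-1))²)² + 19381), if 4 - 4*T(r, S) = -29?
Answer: -2523452715/4 ≈ -6.3086e+8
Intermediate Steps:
T(r, S) = 33/4 (T(r, S) = 1 - ¼*(-29) = 1 + 29/4 = 33/4)
(T(-21, -115) - 32532)*(((5 + 3/(-1))²)² + 19381) = (33/4 - 32532)*(((5 + 3/(-1))²)² + 19381) = -130095*(((5 + 3*(-1))²)² + 19381)/4 = -130095*(((5 - 3)²)² + 19381)/4 = -130095*((2²)² + 19381)/4 = -130095*(4² + 19381)/4 = -130095*(16 + 19381)/4 = -130095/4*19397 = -2523452715/4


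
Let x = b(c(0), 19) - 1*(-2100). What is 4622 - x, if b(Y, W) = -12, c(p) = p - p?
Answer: 2534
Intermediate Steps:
c(p) = 0
x = 2088 (x = -12 - 1*(-2100) = -12 + 2100 = 2088)
4622 - x = 4622 - 1*2088 = 4622 - 2088 = 2534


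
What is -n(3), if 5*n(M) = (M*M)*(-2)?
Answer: 18/5 ≈ 3.6000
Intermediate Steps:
n(M) = -2*M²/5 (n(M) = ((M*M)*(-2))/5 = (M²*(-2))/5 = (-2*M²)/5 = -2*M²/5)
-n(3) = -(-2)*3²/5 = -(-2)*9/5 = -1*(-18/5) = 18/5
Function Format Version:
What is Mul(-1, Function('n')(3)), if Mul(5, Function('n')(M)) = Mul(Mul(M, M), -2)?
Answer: Rational(18, 5) ≈ 3.6000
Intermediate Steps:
Function('n')(M) = Mul(Rational(-2, 5), Pow(M, 2)) (Function('n')(M) = Mul(Rational(1, 5), Mul(Mul(M, M), -2)) = Mul(Rational(1, 5), Mul(Pow(M, 2), -2)) = Mul(Rational(1, 5), Mul(-2, Pow(M, 2))) = Mul(Rational(-2, 5), Pow(M, 2)))
Mul(-1, Function('n')(3)) = Mul(-1, Mul(Rational(-2, 5), Pow(3, 2))) = Mul(-1, Mul(Rational(-2, 5), 9)) = Mul(-1, Rational(-18, 5)) = Rational(18, 5)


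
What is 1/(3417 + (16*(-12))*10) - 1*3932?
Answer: -5886203/1497 ≈ -3932.0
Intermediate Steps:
1/(3417 + (16*(-12))*10) - 1*3932 = 1/(3417 - 192*10) - 3932 = 1/(3417 - 1920) - 3932 = 1/1497 - 3932 = -5886203/1497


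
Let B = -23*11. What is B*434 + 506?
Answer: -109296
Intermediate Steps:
B = -253
B*434 + 506 = -253*434 + 506 = -109802 + 506 = -109296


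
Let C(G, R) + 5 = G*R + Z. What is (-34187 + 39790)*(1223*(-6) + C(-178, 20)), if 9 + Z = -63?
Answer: -61492925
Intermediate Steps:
Z = -72 (Z = -9 - 63 = -72)
C(G, R) = -77 + G*R (C(G, R) = -5 + (G*R - 72) = -5 + (-72 + G*R) = -77 + G*R)
(-34187 + 39790)*(1223*(-6) + C(-178, 20)) = (-34187 + 39790)*(1223*(-6) + (-77 - 178*20)) = 5603*(-7338 + (-77 - 3560)) = 5603*(-7338 - 3637) = 5603*(-10975) = -61492925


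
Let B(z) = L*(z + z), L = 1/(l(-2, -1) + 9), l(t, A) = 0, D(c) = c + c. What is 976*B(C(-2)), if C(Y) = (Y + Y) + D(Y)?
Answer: -15616/9 ≈ -1735.1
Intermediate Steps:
D(c) = 2*c
C(Y) = 4*Y (C(Y) = (Y + Y) + 2*Y = 2*Y + 2*Y = 4*Y)
L = ⅑ (L = 1/(0 + 9) = 1/9 = ⅑ ≈ 0.11111)
B(z) = 2*z/9 (B(z) = (z + z)/9 = (2*z)/9 = 2*z/9)
976*B(C(-2)) = 976*(2*(4*(-2))/9) = 976*((2/9)*(-8)) = 976*(-16/9) = -15616/9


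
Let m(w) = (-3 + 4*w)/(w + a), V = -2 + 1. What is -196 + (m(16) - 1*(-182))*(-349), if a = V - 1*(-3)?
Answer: -1168141/18 ≈ -64897.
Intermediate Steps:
V = -1
a = 2 (a = -1 - 1*(-3) = -1 + 3 = 2)
m(w) = (-3 + 4*w)/(2 + w) (m(w) = (-3 + 4*w)/(w + 2) = (-3 + 4*w)/(2 + w))
-196 + (m(16) - 1*(-182))*(-349) = -196 + ((-3 + 4*16)/(2 + 16) - 1*(-182))*(-349) = -196 + ((-3 + 64)/18 + 182)*(-349) = -196 + ((1/18)*61 + 182)*(-349) = -196 + (61/18 + 182)*(-349) = -196 + (3337/18)*(-349) = -196 - 1164613/18 = -1168141/18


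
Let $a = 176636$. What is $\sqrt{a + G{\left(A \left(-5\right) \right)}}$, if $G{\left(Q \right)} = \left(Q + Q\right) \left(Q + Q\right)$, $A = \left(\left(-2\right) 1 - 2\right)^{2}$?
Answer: $2 \sqrt{50559} \approx 449.71$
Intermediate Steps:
$A = 16$ ($A = \left(-2 - 2\right)^{2} = \left(-4\right)^{2} = 16$)
$G{\left(Q \right)} = 4 Q^{2}$ ($G{\left(Q \right)} = 2 Q 2 Q = 4 Q^{2}$)
$\sqrt{a + G{\left(A \left(-5\right) \right)}} = \sqrt{176636 + 4 \left(16 \left(-5\right)\right)^{2}} = \sqrt{176636 + 4 \left(-80\right)^{2}} = \sqrt{176636 + 4 \cdot 6400} = \sqrt{176636 + 25600} = \sqrt{202236} = 2 \sqrt{50559}$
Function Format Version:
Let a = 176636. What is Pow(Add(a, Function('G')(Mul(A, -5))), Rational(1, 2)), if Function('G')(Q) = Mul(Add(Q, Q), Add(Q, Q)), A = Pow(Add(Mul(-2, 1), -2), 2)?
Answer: Mul(2, Pow(50559, Rational(1, 2))) ≈ 449.71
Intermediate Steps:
A = 16 (A = Pow(Add(-2, -2), 2) = Pow(-4, 2) = 16)
Function('G')(Q) = Mul(4, Pow(Q, 2)) (Function('G')(Q) = Mul(Mul(2, Q), Mul(2, Q)) = Mul(4, Pow(Q, 2)))
Pow(Add(a, Function('G')(Mul(A, -5))), Rational(1, 2)) = Pow(Add(176636, Mul(4, Pow(Mul(16, -5), 2))), Rational(1, 2)) = Pow(Add(176636, Mul(4, Pow(-80, 2))), Rational(1, 2)) = Pow(Add(176636, Mul(4, 6400)), Rational(1, 2)) = Pow(Add(176636, 25600), Rational(1, 2)) = Pow(202236, Rational(1, 2)) = Mul(2, Pow(50559, Rational(1, 2)))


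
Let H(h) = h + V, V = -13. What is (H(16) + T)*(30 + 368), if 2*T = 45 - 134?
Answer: -16517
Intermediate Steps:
T = -89/2 (T = (45 - 134)/2 = (1/2)*(-89) = -89/2 ≈ -44.500)
H(h) = -13 + h (H(h) = h - 13 = -13 + h)
(H(16) + T)*(30 + 368) = ((-13 + 16) - 89/2)*(30 + 368) = (3 - 89/2)*398 = -83/2*398 = -16517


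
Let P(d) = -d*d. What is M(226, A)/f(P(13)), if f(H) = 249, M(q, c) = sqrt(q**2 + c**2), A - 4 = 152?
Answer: 2*sqrt(18853)/249 ≈ 1.1029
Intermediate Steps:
A = 156 (A = 4 + 152 = 156)
M(q, c) = sqrt(c**2 + q**2)
P(d) = -d**2
M(226, A)/f(P(13)) = sqrt(156**2 + 226**2)/249 = sqrt(24336 + 51076)*(1/249) = sqrt(75412)*(1/249) = (2*sqrt(18853))*(1/249) = 2*sqrt(18853)/249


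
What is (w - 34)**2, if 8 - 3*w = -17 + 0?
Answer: 5929/9 ≈ 658.78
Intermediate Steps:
w = 25/3 (w = 8/3 - (-17 + 0)/3 = 8/3 - 1/3*(-17) = 8/3 + 17/3 = 25/3 ≈ 8.3333)
(w - 34)**2 = (25/3 - 34)**2 = (-77/3)**2 = 5929/9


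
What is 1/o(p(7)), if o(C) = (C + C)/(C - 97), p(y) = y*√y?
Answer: ½ - 97*√7/98 ≈ -2.1188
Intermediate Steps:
p(y) = y^(3/2)
o(C) = 2*C/(-97 + C) (o(C) = (2*C)/(-97 + C) = 2*C/(-97 + C))
1/o(p(7)) = 1/(2*7^(3/2)/(-97 + 7^(3/2))) = 1/(2*(7*√7)/(-97 + 7*√7)) = 1/(14*√7/(-97 + 7*√7)) = √7*(-97 + 7*√7)/98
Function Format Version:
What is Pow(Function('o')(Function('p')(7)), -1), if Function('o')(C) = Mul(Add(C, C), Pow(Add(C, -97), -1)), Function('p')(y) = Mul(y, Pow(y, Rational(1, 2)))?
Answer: Add(Rational(1, 2), Mul(Rational(-97, 98), Pow(7, Rational(1, 2)))) ≈ -2.1188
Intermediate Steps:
Function('p')(y) = Pow(y, Rational(3, 2))
Function('o')(C) = Mul(2, C, Pow(Add(-97, C), -1)) (Function('o')(C) = Mul(Mul(2, C), Pow(Add(-97, C), -1)) = Mul(2, C, Pow(Add(-97, C), -1)))
Pow(Function('o')(Function('p')(7)), -1) = Pow(Mul(2, Pow(7, Rational(3, 2)), Pow(Add(-97, Pow(7, Rational(3, 2))), -1)), -1) = Pow(Mul(2, Mul(7, Pow(7, Rational(1, 2))), Pow(Add(-97, Mul(7, Pow(7, Rational(1, 2)))), -1)), -1) = Pow(Mul(14, Pow(7, Rational(1, 2)), Pow(Add(-97, Mul(7, Pow(7, Rational(1, 2)))), -1)), -1) = Mul(Rational(1, 98), Pow(7, Rational(1, 2)), Add(-97, Mul(7, Pow(7, Rational(1, 2)))))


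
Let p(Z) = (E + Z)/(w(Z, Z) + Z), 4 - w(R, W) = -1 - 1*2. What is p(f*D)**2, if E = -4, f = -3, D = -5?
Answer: 1/4 ≈ 0.25000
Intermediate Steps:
w(R, W) = 7 (w(R, W) = 4 - (-1 - 1*2) = 4 - (-1 - 2) = 4 - 1*(-3) = 4 + 3 = 7)
p(Z) = (-4 + Z)/(7 + Z)
p(f*D)**2 = ((-4 - 3*(-5))/(7 - 3*(-5)))**2 = ((-4 + 15)/(7 + 15))**2 = (11/22)**2 = ((1/22)*11)**2 = (1/2)**2 = 1/4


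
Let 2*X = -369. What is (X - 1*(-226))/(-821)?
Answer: -83/1642 ≈ -0.050548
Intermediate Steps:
X = -369/2 (X = (½)*(-369) = -369/2 ≈ -184.50)
(X - 1*(-226))/(-821) = (-369/2 - 1*(-226))/(-821) = (-369/2 + 226)*(-1/821) = (83/2)*(-1/821) = -83/1642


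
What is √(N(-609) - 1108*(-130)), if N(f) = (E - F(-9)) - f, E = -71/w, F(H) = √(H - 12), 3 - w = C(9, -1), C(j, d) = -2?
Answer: √(3615870 - 25*I*√21)/5 ≈ 380.31 - 0.0060248*I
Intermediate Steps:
w = 5 (w = 3 - 1*(-2) = 3 + 2 = 5)
F(H) = √(-12 + H)
E = -71/5 ≈ -14.200
N(f) = -71/5 - f - I*√21 (N(f) = (-71/5 - √(-12 - 9)) - f = (-71/5 - √(-21)) - f = (-71/5 - I*√21) - f = -71/5 - f - I*√21)
√(N(-609) - 1108*(-130)) = √((-71/5 - 1*(-609) - I*√21) - 1108*(-130)) = √((-71/5 + 609 - I*√21) + 144040) = √((2974/5 - I*√21) + 144040) = √(723174/5 - I*√21)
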